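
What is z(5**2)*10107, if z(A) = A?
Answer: 252675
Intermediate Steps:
z(5**2)*10107 = 5**2*10107 = 25*10107 = 252675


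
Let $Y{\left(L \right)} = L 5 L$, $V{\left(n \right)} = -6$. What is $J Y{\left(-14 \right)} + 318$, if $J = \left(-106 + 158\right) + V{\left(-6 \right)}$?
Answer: $45398$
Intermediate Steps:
$Y{\left(L \right)} = 5 L^{2}$ ($Y{\left(L \right)} = 5 L L = 5 L^{2}$)
$J = 46$ ($J = \left(-106 + 158\right) - 6 = 52 - 6 = 46$)
$J Y{\left(-14 \right)} + 318 = 46 \cdot 5 \left(-14\right)^{2} + 318 = 46 \cdot 5 \cdot 196 + 318 = 46 \cdot 980 + 318 = 45080 + 318 = 45398$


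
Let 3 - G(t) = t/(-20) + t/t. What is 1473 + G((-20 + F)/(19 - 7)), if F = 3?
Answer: 353983/240 ≈ 1474.9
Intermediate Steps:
G(t) = 2 + t/20 (G(t) = 3 - (t/(-20) + t/t) = 3 - (t*(-1/20) + 1) = 3 - (-t/20 + 1) = 3 - (1 - t/20) = 3 + (-1 + t/20) = 2 + t/20)
1473 + G((-20 + F)/(19 - 7)) = 1473 + (2 + ((-20 + 3)/(19 - 7))/20) = 1473 + (2 + (-17/12)/20) = 1473 + (2 + (-17*1/12)/20) = 1473 + (2 + (1/20)*(-17/12)) = 1473 + (2 - 17/240) = 1473 + 463/240 = 353983/240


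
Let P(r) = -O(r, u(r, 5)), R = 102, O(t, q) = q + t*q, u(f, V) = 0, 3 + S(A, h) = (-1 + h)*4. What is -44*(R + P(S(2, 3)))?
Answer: -4488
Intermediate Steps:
S(A, h) = -7 + 4*h (S(A, h) = -3 + (-1 + h)*4 = -3 + (-4 + 4*h) = -7 + 4*h)
O(t, q) = q + q*t
P(r) = 0 (P(r) = -0*(1 + r) = -1*0 = 0)
-44*(R + P(S(2, 3))) = -44*(102 + 0) = -44*102 = -4488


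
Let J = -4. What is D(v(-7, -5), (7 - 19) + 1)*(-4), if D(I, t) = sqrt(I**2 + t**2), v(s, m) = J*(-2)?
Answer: -4*sqrt(185) ≈ -54.406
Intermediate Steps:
v(s, m) = 8 (v(s, m) = -4*(-2) = 8)
D(v(-7, -5), (7 - 19) + 1)*(-4) = sqrt(8**2 + ((7 - 19) + 1)**2)*(-4) = sqrt(64 + (-12 + 1)**2)*(-4) = sqrt(64 + (-11)**2)*(-4) = sqrt(64 + 121)*(-4) = sqrt(185)*(-4) = -4*sqrt(185)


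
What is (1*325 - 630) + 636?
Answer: 331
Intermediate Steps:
(1*325 - 630) + 636 = (325 - 630) + 636 = -305 + 636 = 331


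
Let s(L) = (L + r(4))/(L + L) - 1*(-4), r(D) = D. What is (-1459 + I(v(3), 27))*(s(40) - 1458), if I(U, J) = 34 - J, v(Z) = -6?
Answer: 10552047/5 ≈ 2.1104e+6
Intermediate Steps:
s(L) = 4 + (4 + L)/(2*L) (s(L) = (L + 4)/(L + L) - 1*(-4) = (4 + L)/((2*L)) + 4 = (4 + L)*(1/(2*L)) + 4 = (4 + L)/(2*L) + 4 = 4 + (4 + L)/(2*L))
(-1459 + I(v(3), 27))*(s(40) - 1458) = (-1459 + (34 - 1*27))*((9/2 + 2/40) - 1458) = (-1459 + (34 - 27))*((9/2 + 2*(1/40)) - 1458) = (-1459 + 7)*((9/2 + 1/20) - 1458) = -1452*(91/20 - 1458) = -1452*(-29069/20) = 10552047/5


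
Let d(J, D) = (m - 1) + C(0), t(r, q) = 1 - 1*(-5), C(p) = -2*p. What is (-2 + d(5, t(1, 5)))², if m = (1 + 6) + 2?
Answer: 36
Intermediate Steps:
m = 9 (m = 7 + 2 = 9)
t(r, q) = 6 (t(r, q) = 1 + 5 = 6)
d(J, D) = 8 (d(J, D) = (9 - 1) - 2*0 = 8 + 0 = 8)
(-2 + d(5, t(1, 5)))² = (-2 + 8)² = 6² = 36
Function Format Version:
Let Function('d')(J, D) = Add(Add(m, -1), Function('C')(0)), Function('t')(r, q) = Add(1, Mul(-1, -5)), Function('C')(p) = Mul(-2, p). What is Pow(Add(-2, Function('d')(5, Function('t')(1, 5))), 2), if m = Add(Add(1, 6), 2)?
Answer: 36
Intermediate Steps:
m = 9 (m = Add(7, 2) = 9)
Function('t')(r, q) = 6 (Function('t')(r, q) = Add(1, 5) = 6)
Function('d')(J, D) = 8 (Function('d')(J, D) = Add(Add(9, -1), Mul(-2, 0)) = Add(8, 0) = 8)
Pow(Add(-2, Function('d')(5, Function('t')(1, 5))), 2) = Pow(Add(-2, 8), 2) = Pow(6, 2) = 36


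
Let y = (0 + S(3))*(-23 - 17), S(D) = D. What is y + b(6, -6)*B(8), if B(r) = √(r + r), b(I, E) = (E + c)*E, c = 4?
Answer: -72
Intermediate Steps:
b(I, E) = E*(4 + E) (b(I, E) = (E + 4)*E = (4 + E)*E = E*(4 + E))
B(r) = √2*√r (B(r) = √(2*r) = √2*√r)
y = -120 (y = (0 + 3)*(-23 - 17) = 3*(-40) = -120)
y + b(6, -6)*B(8) = -120 + (-6*(4 - 6))*(√2*√8) = -120 + (-6*(-2))*(√2*(2*√2)) = -120 + 12*4 = -120 + 48 = -72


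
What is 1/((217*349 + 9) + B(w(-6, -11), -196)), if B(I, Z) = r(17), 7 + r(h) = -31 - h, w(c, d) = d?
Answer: 1/75687 ≈ 1.3212e-5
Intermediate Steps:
r(h) = -38 - h (r(h) = -7 + (-31 - h) = -38 - h)
B(I, Z) = -55 (B(I, Z) = -38 - 1*17 = -38 - 17 = -55)
1/((217*349 + 9) + B(w(-6, -11), -196)) = 1/((217*349 + 9) - 55) = 1/((75733 + 9) - 55) = 1/(75742 - 55) = 1/75687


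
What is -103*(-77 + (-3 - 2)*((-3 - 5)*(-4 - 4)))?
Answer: 40891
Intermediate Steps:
-103*(-77 + (-3 - 2)*((-3 - 5)*(-4 - 4))) = -103*(-77 - (-40)*(-8)) = -103*(-77 - 5*64) = -103*(-77 - 320) = -103*(-397) = 40891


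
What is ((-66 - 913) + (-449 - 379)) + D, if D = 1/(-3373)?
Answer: -6095012/3373 ≈ -1807.0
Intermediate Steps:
D = -1/3373 ≈ -0.00029647
((-66 - 913) + (-449 - 379)) + D = ((-66 - 913) + (-449 - 379)) - 1/3373 = (-979 - 828) - 1/3373 = -1807 - 1/3373 = -6095012/3373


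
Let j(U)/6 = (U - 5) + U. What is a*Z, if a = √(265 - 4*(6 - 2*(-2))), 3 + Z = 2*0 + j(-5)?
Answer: -1395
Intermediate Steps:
j(U) = -30 + 12*U (j(U) = 6*((U - 5) + U) = 6*((-5 + U) + U) = 6*(-5 + 2*U) = -30 + 12*U)
Z = -93 (Z = -3 + (2*0 + (-30 + 12*(-5))) = -3 + (0 + (-30 - 60)) = -3 + (0 - 90) = -3 - 90 = -93)
a = 15 (a = √(265 - 4*(6 + 4)) = √(265 - 4*10) = √(265 - 40) = √225 = 15)
a*Z = 15*(-93) = -1395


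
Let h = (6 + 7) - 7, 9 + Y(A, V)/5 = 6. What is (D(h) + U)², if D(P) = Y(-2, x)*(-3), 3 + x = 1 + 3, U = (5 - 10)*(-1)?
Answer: 2500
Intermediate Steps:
U = 5 (U = -5*(-1) = 5)
x = 1 (x = -3 + (1 + 3) = -3 + 4 = 1)
Y(A, V) = -15 (Y(A, V) = -45 + 5*6 = -45 + 30 = -15)
h = 6 (h = 13 - 7 = 6)
D(P) = 45 (D(P) = -15*(-3) = 45)
(D(h) + U)² = (45 + 5)² = 50² = 2500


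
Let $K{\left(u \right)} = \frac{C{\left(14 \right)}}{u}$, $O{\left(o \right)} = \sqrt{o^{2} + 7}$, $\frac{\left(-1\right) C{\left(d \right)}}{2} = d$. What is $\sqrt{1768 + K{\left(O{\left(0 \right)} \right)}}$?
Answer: $2 \sqrt{442 - \sqrt{7}} \approx 41.922$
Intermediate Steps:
$C{\left(d \right)} = - 2 d$
$O{\left(o \right)} = \sqrt{7 + o^{2}}$
$K{\left(u \right)} = - \frac{28}{u}$ ($K{\left(u \right)} = \frac{\left(-2\right) 14}{u} = - \frac{28}{u}$)
$\sqrt{1768 + K{\left(O{\left(0 \right)} \right)}} = \sqrt{1768 - \frac{28}{\sqrt{7 + 0^{2}}}} = \sqrt{1768 - \frac{28}{\sqrt{7 + 0}}} = \sqrt{1768 - \frac{28}{\sqrt{7}}} = \sqrt{1768 - 28 \frac{\sqrt{7}}{7}} = \sqrt{1768 - 4 \sqrt{7}}$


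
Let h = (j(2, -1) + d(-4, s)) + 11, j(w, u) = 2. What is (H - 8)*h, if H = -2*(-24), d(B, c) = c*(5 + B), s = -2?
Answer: 440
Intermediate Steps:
H = 48
h = 11 (h = (2 - 2*(5 - 4)) + 11 = (2 - 2*1) + 11 = (2 - 2) + 11 = 0 + 11 = 11)
(H - 8)*h = (48 - 8)*11 = 40*11 = 440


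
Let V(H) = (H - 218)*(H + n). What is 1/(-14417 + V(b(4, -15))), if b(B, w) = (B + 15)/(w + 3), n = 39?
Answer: -144/3259163 ≈ -4.4183e-5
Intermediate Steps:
b(B, w) = (15 + B)/(3 + w)
V(H) = (-218 + H)*(39 + H) (V(H) = (H - 218)*(H + 39) = (-218 + H)*(39 + H))
1/(-14417 + V(b(4, -15))) = 1/(-14417 + (-8502 + ((15 + 4)/(3 - 15))² - 179*(15 + 4)/(3 - 15))) = 1/(-14417 + (-8502 + (19/(-12))² - 179*19/(-12))) = 1/(-14417 + (-8502 + (-1/12*19)² - (-179)*19/12)) = 1/(-14417 + (-8502 + (-19/12)² - 179*(-19/12))) = 1/(-14417 + (-8502 + 361/144 + 3401/12)) = 1/(-14417 - 1183115/144) = 1/(-3259163/144) = -144/3259163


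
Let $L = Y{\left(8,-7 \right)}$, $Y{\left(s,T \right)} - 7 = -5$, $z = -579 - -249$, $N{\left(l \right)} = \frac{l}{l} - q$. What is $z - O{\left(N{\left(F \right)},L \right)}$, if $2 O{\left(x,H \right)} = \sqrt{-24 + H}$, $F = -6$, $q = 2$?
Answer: $-330 - \frac{i \sqrt{22}}{2} \approx -330.0 - 2.3452 i$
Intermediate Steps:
$N{\left(l \right)} = -1$ ($N{\left(l \right)} = \frac{l}{l} - 2 = 1 - 2 = -1$)
$z = -330$ ($z = -579 + 249 = -330$)
$Y{\left(s,T \right)} = 2$ ($Y{\left(s,T \right)} = 7 - 5 = 2$)
$L = 2$
$O{\left(x,H \right)} = \frac{\sqrt{-24 + H}}{2}$
$z - O{\left(N{\left(F \right)},L \right)} = -330 - \frac{\sqrt{-24 + 2}}{2} = -330 - \frac{\sqrt{-22}}{2} = -330 - \frac{i \sqrt{22}}{2}$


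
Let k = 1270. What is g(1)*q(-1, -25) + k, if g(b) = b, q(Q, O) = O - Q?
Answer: 1246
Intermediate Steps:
g(1)*q(-1, -25) + k = 1*(-25 - 1*(-1)) + 1270 = 1*(-25 + 1) + 1270 = 1*(-24) + 1270 = -24 + 1270 = 1246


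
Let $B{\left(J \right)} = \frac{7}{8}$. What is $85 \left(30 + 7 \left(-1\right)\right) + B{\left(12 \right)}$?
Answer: $\frac{15647}{8} \approx 1955.9$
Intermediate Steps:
$B{\left(J \right)} = \frac{7}{8}$ ($B{\left(J \right)} = 7 \cdot \frac{1}{8} = \frac{7}{8}$)
$85 \left(30 + 7 \left(-1\right)\right) + B{\left(12 \right)} = 85 \left(30 + 7 \left(-1\right)\right) + \frac{7}{8} = 85 \left(30 - 7\right) + \frac{7}{8} = 85 \cdot 23 + \frac{7}{8} = 1955 + \frac{7}{8} = \frac{15647}{8}$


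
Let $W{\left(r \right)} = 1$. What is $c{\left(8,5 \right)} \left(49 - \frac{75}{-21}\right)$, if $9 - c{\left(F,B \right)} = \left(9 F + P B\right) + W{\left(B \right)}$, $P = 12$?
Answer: $- \frac{45632}{7} \approx -6518.9$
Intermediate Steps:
$c{\left(F,B \right)} = 8 - 12 B - 9 F$ ($c{\left(F,B \right)} = 9 - \left(\left(9 F + 12 B\right) + 1\right) = 9 - \left(1 + 9 F + 12 B\right) = 8 - 12 B - 9 F$)
$c{\left(8,5 \right)} \left(49 - \frac{75}{-21}\right) = \left(8 - 60 - 72\right) \left(49 - \frac{75}{-21}\right) = \left(8 - 60 - 72\right) \left(49 - - \frac{25}{7}\right) = - 124 \left(49 + \frac{25}{7}\right) = \left(-124\right) \frac{368}{7} = - \frac{45632}{7}$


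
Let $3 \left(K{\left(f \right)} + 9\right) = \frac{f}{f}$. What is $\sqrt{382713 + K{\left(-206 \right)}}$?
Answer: $\frac{\sqrt{3444339}}{3} \approx 618.63$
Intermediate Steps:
$K{\left(f \right)} = - \frac{26}{3}$ ($K{\left(f \right)} = -9 + \frac{f \frac{1}{f}}{3} = -9 + \frac{1}{3} \cdot 1 = -9 + \frac{1}{3} = - \frac{26}{3}$)
$\sqrt{382713 + K{\left(-206 \right)}} = \sqrt{382713 - \frac{26}{3}} = \sqrt{\frac{1148113}{3}} = \frac{\sqrt{3444339}}{3}$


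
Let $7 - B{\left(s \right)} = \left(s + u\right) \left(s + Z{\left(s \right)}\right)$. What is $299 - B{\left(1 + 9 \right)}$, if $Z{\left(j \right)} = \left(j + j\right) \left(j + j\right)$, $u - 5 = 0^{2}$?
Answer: $6442$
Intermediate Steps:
$u = 5$ ($u = 5 + 0^{2} = 5 + 0 = 5$)
$Z{\left(j \right)} = 4 j^{2}$ ($Z{\left(j \right)} = 2 j 2 j = 4 j^{2}$)
$B{\left(s \right)} = 7 - \left(5 + s\right) \left(s + 4 s^{2}\right)$ ($B{\left(s \right)} = 7 - \left(s + 5\right) \left(s + 4 s^{2}\right) = 7 - \left(5 + s\right) \left(s + 4 s^{2}\right)$)
$299 - B{\left(1 + 9 \right)} = 299 - \left(7 - 21 \left(1 + 9\right)^{2} - 5 \left(1 + 9\right) - 4 \left(1 + 9\right)^{3}\right) = 299 - \left(7 - 21 \cdot 10^{2} - 50 - 4 \cdot 10^{3}\right) = 299 - \left(7 - 2100 - 50 - 4000\right) = 299 - -6143 = 299 + 6143 = 6442$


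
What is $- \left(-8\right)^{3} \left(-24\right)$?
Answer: $-12288$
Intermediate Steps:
$- \left(-8\right)^{3} \left(-24\right) = \left(-1\right) \left(-512\right) \left(-24\right) = 512 \left(-24\right) = -12288$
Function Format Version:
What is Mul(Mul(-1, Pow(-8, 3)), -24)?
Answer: -12288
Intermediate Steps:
Mul(Mul(-1, Pow(-8, 3)), -24) = Mul(Mul(-1, -512), -24) = Mul(512, -24) = -12288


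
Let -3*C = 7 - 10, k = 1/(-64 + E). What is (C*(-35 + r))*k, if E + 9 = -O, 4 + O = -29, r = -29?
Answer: 8/5 ≈ 1.6000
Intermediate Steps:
O = -33 (O = -4 - 29 = -33)
E = 24 (E = -9 - 1*(-33) = -9 + 33 = 24)
k = -1/40 (k = 1/(-64 + 24) = 1/(-40) = -1/40 ≈ -0.025000)
C = 1 (C = -(7 - 10)/3 = -1/3*(-3) = 1)
(C*(-35 + r))*k = (1*(-35 - 29))*(-1/40) = (1*(-64))*(-1/40) = -64*(-1/40) = 8/5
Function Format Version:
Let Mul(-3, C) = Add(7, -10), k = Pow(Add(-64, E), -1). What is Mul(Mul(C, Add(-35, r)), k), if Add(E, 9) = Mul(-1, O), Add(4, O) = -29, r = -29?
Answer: Rational(8, 5) ≈ 1.6000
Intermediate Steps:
O = -33 (O = Add(-4, -29) = -33)
E = 24 (E = Add(-9, Mul(-1, -33)) = Add(-9, 33) = 24)
k = Rational(-1, 40) (k = Pow(Add(-64, 24), -1) = Pow(-40, -1) = Rational(-1, 40) ≈ -0.025000)
C = 1 (C = Mul(Rational(-1, 3), Add(7, -10)) = Mul(Rational(-1, 3), -3) = 1)
Mul(Mul(C, Add(-35, r)), k) = Mul(Mul(1, Add(-35, -29)), Rational(-1, 40)) = Mul(Mul(1, -64), Rational(-1, 40)) = Mul(-64, Rational(-1, 40)) = Rational(8, 5)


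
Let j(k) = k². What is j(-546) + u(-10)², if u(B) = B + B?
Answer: 298516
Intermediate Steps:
u(B) = 2*B
j(-546) + u(-10)² = (-546)² + (2*(-10))² = 298116 + (-20)² = 298116 + 400 = 298516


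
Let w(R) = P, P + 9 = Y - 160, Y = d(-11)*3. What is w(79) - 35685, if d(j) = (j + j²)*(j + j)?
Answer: -43114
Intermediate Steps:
d(j) = 2*j*(j + j²) (d(j) = (j + j²)*(2*j) = 2*j*(j + j²))
Y = -7260 (Y = (2*(-11)²*(1 - 11))*3 = (2*121*(-10))*3 = -2420*3 = -7260)
P = -7429 (P = -9 + (-7260 - 160) = -9 - 7420 = -7429)
w(R) = -7429
w(79) - 35685 = -7429 - 35685 = -43114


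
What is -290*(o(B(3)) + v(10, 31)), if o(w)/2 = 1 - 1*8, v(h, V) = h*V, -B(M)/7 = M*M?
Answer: -85840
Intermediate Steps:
B(M) = -7*M**2 (B(M) = -7*M*M = -7*M**2)
v(h, V) = V*h
o(w) = -14 (o(w) = 2*(1 - 1*8) = 2*(1 - 8) = 2*(-7) = -14)
-290*(o(B(3)) + v(10, 31)) = -290*(-14 + 31*10) = -290*(-14 + 310) = -290*296 = -85840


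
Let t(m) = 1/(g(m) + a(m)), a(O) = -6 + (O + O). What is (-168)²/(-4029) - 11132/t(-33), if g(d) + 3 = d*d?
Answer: -15159589272/1343 ≈ -1.1288e+7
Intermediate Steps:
a(O) = -6 + 2*O
g(d) = -3 + d² (g(d) = -3 + d*d = -3 + d²)
t(m) = 1/(-9 + m² + 2*m) (t(m) = 1/((-3 + m²) + (-6 + 2*m)) = 1/(-9 + m² + 2*m))
(-168)²/(-4029) - 11132/t(-33) = (-168)²/(-4029) - 11132/(1/(-9 + (-33)² + 2*(-33))) = 28224*(-1/4029) - 11132/(1/(-9 + 1089 - 66)) = -9408/1343 - 11132/(1/1014) = -9408/1343 - 11132/1/1014 = -9408/1343 - 11132*1014 = -9408/1343 - 11287848 = -15159589272/1343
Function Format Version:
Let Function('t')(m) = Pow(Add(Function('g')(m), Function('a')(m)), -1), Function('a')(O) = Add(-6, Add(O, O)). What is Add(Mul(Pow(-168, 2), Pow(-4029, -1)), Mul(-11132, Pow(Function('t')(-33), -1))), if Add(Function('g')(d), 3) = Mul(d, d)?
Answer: Rational(-15159589272, 1343) ≈ -1.1288e+7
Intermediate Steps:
Function('a')(O) = Add(-6, Mul(2, O))
Function('g')(d) = Add(-3, Pow(d, 2)) (Function('g')(d) = Add(-3, Mul(d, d)) = Add(-3, Pow(d, 2)))
Function('t')(m) = Pow(Add(-9, Pow(m, 2), Mul(2, m)), -1) (Function('t')(m) = Pow(Add(Add(-3, Pow(m, 2)), Add(-6, Mul(2, m))), -1) = Pow(Add(-9, Pow(m, 2), Mul(2, m)), -1))
Add(Mul(Pow(-168, 2), Pow(-4029, -1)), Mul(-11132, Pow(Function('t')(-33), -1))) = Add(Mul(Pow(-168, 2), Pow(-4029, -1)), Mul(-11132, Pow(Pow(Add(-9, Pow(-33, 2), Mul(2, -33)), -1), -1))) = Add(Mul(28224, Rational(-1, 4029)), Mul(-11132, Pow(Pow(Add(-9, 1089, -66), -1), -1))) = Add(Rational(-9408, 1343), Mul(-11132, Pow(Pow(1014, -1), -1))) = Add(Rational(-9408, 1343), Mul(-11132, Pow(Rational(1, 1014), -1))) = Add(Rational(-9408, 1343), Mul(-11132, 1014)) = Add(Rational(-9408, 1343), -11287848) = Rational(-15159589272, 1343)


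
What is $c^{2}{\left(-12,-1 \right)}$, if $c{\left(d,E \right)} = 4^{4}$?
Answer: $65536$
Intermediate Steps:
$c{\left(d,E \right)} = 256$
$c^{2}{\left(-12,-1 \right)} = 256^{2} = 65536$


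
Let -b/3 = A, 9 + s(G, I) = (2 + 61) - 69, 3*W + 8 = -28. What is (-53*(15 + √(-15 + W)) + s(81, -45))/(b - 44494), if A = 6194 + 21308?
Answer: 81/12700 + 159*I*√3/127000 ≈ 0.006378 + 0.0021685*I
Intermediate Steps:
W = -12 (W = -8/3 + (⅓)*(-28) = -8/3 - 28/3 = -12)
s(G, I) = -15 (s(G, I) = -9 + ((2 + 61) - 69) = -9 + (63 - 69) = -9 - 6 = -15)
A = 27502
b = -82506 (b = -3*27502 = -82506)
(-53*(15 + √(-15 + W)) + s(81, -45))/(b - 44494) = (-53*(15 + √(-15 - 12)) - 15)/(-82506 - 44494) = (-53*(15 + √(-27)) - 15)/(-127000) = (-53*(15 + 3*I*√3) - 15)*(-1/127000) = ((-795 - 159*I*√3) - 15)*(-1/127000) = (-810 - 159*I*√3)*(-1/127000) = 81/12700 + 159*I*√3/127000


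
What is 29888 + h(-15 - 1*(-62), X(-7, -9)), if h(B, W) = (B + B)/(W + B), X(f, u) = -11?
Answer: 538031/18 ≈ 29891.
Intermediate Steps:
h(B, W) = 2*B/(B + W) (h(B, W) = (2*B)/(B + W) = 2*B/(B + W))
29888 + h(-15 - 1*(-62), X(-7, -9)) = 29888 + 2*(-15 - 1*(-62))/((-15 - 1*(-62)) - 11) = 29888 + 2*(-15 + 62)/((-15 + 62) - 11) = 29888 + 2*47/(47 - 11) = 29888 + 2*47/36 = 29888 + 2*47*(1/36) = 29888 + 47/18 = 538031/18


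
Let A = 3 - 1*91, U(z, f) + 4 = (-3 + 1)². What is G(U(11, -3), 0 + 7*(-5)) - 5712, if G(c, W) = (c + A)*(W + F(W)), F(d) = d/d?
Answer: -2720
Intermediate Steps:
F(d) = 1
U(z, f) = 0 (U(z, f) = -4 + (-3 + 1)² = -4 + (-2)² = -4 + 4 = 0)
A = -88 (A = 3 - 91 = -88)
G(c, W) = (1 + W)*(-88 + c) (G(c, W) = (c - 88)*(W + 1) = (-88 + c)*(1 + W) = (1 + W)*(-88 + c))
G(U(11, -3), 0 + 7*(-5)) - 5712 = (-88 + 0 - 88*(0 + 7*(-5)) + (0 + 7*(-5))*0) - 5712 = (-88 + 0 - 88*(0 - 35) + (0 - 35)*0) - 5712 = (-88 + 0 - 88*(-35) - 35*0) - 5712 = (-88 + 0 + 3080 + 0) - 5712 = 2992 - 5712 = -2720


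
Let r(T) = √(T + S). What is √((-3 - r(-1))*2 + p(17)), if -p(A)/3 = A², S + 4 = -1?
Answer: √(-873 - 2*I*√6) ≈ 0.0829 - 29.547*I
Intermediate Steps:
S = -5 (S = -4 - 1 = -5)
r(T) = √(-5 + T) (r(T) = √(T - 5) = √(-5 + T))
p(A) = -3*A²
√((-3 - r(-1))*2 + p(17)) = √((-3 - √(-5 - 1))*2 - 3*17²) = √((-3 - √(-6))*2 - 3*289) = √((-3 - I*√6)*2 - 867) = √((-6 - 2*I*√6) - 867) = √(-873 - 2*I*√6)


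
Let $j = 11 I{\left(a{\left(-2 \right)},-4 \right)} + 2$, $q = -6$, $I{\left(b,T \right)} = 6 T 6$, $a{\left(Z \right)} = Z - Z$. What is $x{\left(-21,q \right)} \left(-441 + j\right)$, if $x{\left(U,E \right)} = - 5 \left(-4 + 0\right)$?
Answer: $-40460$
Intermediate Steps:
$a{\left(Z \right)} = 0$
$I{\left(b,T \right)} = 36 T$
$j = -1582$ ($j = 11 \cdot 36 \left(-4\right) + 2 = 11 \left(-144\right) + 2 = -1584 + 2 = -1582$)
$x{\left(U,E \right)} = 20$ ($x{\left(U,E \right)} = \left(-5\right) \left(-4\right) = 20$)
$x{\left(-21,q \right)} \left(-441 + j\right) = 20 \left(-441 - 1582\right) = 20 \left(-2023\right) = -40460$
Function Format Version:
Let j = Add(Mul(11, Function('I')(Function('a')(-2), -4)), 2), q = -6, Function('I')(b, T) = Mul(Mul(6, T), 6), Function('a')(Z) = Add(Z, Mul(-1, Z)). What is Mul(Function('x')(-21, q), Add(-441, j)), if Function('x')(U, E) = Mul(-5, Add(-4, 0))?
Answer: -40460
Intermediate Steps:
Function('a')(Z) = 0
Function('I')(b, T) = Mul(36, T)
j = -1582 (j = Add(Mul(11, Mul(36, -4)), 2) = Add(Mul(11, -144), 2) = Add(-1584, 2) = -1582)
Function('x')(U, E) = 20 (Function('x')(U, E) = Mul(-5, -4) = 20)
Mul(Function('x')(-21, q), Add(-441, j)) = Mul(20, Add(-441, -1582)) = Mul(20, -2023) = -40460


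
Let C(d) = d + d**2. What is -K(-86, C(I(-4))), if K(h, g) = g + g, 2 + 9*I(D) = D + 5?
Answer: 16/81 ≈ 0.19753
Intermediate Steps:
I(D) = 1/3 + D/9 (I(D) = -2/9 + (D + 5)/9 = -2/9 + (5 + D)/9 = -2/9 + (5/9 + D/9) = 1/3 + D/9)
K(h, g) = 2*g
-K(-86, C(I(-4))) = -2*(1/3 + (1/9)*(-4))*(1 + (1/3 + (1/9)*(-4))) = -2*(1/3 - 4/9)*(1 + (1/3 - 4/9)) = -2*(-(1 - 1/9)/9) = -2*(-1/9*8/9) = -2*(-8)/81 = -1*(-16/81) = 16/81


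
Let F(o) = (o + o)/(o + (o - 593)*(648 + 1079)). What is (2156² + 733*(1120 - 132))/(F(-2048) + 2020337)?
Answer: 24515195509700/9218908853631 ≈ 2.6592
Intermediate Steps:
F(o) = 2*o/(-1024111 + 1728*o) (F(o) = (2*o)/(o + (-593 + o)*1727) = (2*o)/(o + (-1024111 + 1727*o)) = (2*o)/(-1024111 + 1728*o) = 2*o/(-1024111 + 1728*o))
(2156² + 733*(1120 - 132))/(F(-2048) + 2020337) = (2156² + 733*(1120 - 132))/(2*(-2048)/(-1024111 + 1728*(-2048)) + 2020337) = (4648336 + 733*988)/(2*(-2048)/(-1024111 - 3538944) + 2020337) = (4648336 + 724204)/(2*(-2048)/(-4563055) + 2020337) = 5372540/(2*(-2048)*(-1/4563055) + 2020337) = 5372540/(4096/4563055 + 2020337) = 5372540/(9218908853631/4563055) = 5372540*(4563055/9218908853631) = 24515195509700/9218908853631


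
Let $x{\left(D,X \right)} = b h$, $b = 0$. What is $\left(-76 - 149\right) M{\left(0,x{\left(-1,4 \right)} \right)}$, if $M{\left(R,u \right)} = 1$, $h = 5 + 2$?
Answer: $-225$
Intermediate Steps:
$h = 7$
$x{\left(D,X \right)} = 0$ ($x{\left(D,X \right)} = 0 \cdot 7 = 0$)
$\left(-76 - 149\right) M{\left(0,x{\left(-1,4 \right)} \right)} = \left(-76 - 149\right) 1 = \left(-225\right) 1 = -225$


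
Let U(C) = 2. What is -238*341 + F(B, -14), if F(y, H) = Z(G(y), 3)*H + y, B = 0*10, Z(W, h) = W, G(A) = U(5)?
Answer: -81186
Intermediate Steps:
G(A) = 2
B = 0
F(y, H) = y + 2*H (F(y, H) = 2*H + y = y + 2*H)
-238*341 + F(B, -14) = -238*341 + (0 + 2*(-14)) = -81158 + (0 - 28) = -81158 - 28 = -81186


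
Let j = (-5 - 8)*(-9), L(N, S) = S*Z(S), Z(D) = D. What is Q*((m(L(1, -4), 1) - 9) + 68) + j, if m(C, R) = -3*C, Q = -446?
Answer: -4789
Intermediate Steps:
L(N, S) = S² (L(N, S) = S*S = S²)
j = 117 (j = -13*(-9) = 117)
Q*((m(L(1, -4), 1) - 9) + 68) + j = -446*((-3*(-4)² - 9) + 68) + 117 = -446*((-3*16 - 9) + 68) + 117 = -446*((-48 - 9) + 68) + 117 = -446*(-57 + 68) + 117 = -446*11 + 117 = -4906 + 117 = -4789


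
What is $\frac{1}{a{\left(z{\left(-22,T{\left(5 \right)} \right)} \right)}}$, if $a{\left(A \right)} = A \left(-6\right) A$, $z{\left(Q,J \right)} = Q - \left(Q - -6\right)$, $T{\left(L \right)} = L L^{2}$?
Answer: $- \frac{1}{216} \approx -0.0046296$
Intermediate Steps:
$T{\left(L \right)} = L^{3}$
$z{\left(Q,J \right)} = -6$ ($z{\left(Q,J \right)} = Q - \left(Q + 6\right) = Q - \left(6 + Q\right) = -6$)
$a{\left(A \right)} = - 6 A^{2}$ ($a{\left(A \right)} = - 6 A A = - 6 A^{2}$)
$\frac{1}{a{\left(z{\left(-22,T{\left(5 \right)} \right)} \right)}} = \frac{1}{\left(-6\right) \left(-6\right)^{2}} = \frac{1}{\left(-6\right) 36} = \frac{1}{-216} = - \frac{1}{216}$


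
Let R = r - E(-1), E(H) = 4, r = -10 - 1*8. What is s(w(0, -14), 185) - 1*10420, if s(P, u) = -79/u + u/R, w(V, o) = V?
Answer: -42445363/4070 ≈ -10429.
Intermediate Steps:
r = -18 (r = -10 - 8 = -18)
R = -22 (R = -18 - 1*4 = -18 - 4 = -22)
s(P, u) = -79/u - u/22 (s(P, u) = -79/u + u/(-22) = -79/u + u*(-1/22) = -79/u - u/22)
s(w(0, -14), 185) - 1*10420 = (-79/185 - 1/22*185) - 1*10420 = (-79*1/185 - 185/22) - 10420 = (-79/185 - 185/22) - 10420 = -35963/4070 - 10420 = -42445363/4070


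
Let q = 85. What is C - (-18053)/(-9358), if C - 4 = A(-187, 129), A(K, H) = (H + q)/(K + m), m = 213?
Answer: 1253233/121654 ≈ 10.302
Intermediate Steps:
A(K, H) = (85 + H)/(213 + K) (A(K, H) = (H + 85)/(K + 213) = (85 + H)/(213 + K))
C = 159/13 (C = 4 + (85 + 129)/(213 - 187) = 4 + 214/26 = 4 + (1/26)*214 = 4 + 107/13 = 159/13 ≈ 12.231)
C - (-18053)/(-9358) = 159/13 - (-18053)/(-9358) = 159/13 - (-18053)*(-1)/9358 = 159/13 - 1*18053/9358 = 159/13 - 18053/9358 = 1253233/121654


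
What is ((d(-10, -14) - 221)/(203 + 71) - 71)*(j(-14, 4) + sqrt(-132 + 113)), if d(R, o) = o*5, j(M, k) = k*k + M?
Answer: -19745/137 - 19745*I*sqrt(19)/274 ≈ -144.12 - 314.11*I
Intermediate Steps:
j(M, k) = M + k**2 (j(M, k) = k**2 + M = M + k**2)
d(R, o) = 5*o
((d(-10, -14) - 221)/(203 + 71) - 71)*(j(-14, 4) + sqrt(-132 + 113)) = ((5*(-14) - 221)/(203 + 71) - 71)*((-14 + 4**2) + sqrt(-132 + 113)) = ((-70 - 221)/274 - 71)*((-14 + 16) + sqrt(-19)) = (-291*1/274 - 71)*(2 + I*sqrt(19)) = (-291/274 - 71)*(2 + I*sqrt(19)) = -19745*(2 + I*sqrt(19))/274 = -19745/137 - 19745*I*sqrt(19)/274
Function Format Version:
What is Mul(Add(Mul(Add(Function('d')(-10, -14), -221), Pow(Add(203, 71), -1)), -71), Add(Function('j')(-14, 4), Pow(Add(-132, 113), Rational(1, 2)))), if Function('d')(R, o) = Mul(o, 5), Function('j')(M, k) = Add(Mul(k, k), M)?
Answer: Add(Rational(-19745, 137), Mul(Rational(-19745, 274), I, Pow(19, Rational(1, 2)))) ≈ Add(-144.12, Mul(-314.11, I))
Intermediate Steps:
Function('j')(M, k) = Add(M, Pow(k, 2)) (Function('j')(M, k) = Add(Pow(k, 2), M) = Add(M, Pow(k, 2)))
Function('d')(R, o) = Mul(5, o)
Mul(Add(Mul(Add(Function('d')(-10, -14), -221), Pow(Add(203, 71), -1)), -71), Add(Function('j')(-14, 4), Pow(Add(-132, 113), Rational(1, 2)))) = Mul(Add(Mul(Add(Mul(5, -14), -221), Pow(Add(203, 71), -1)), -71), Add(Add(-14, Pow(4, 2)), Pow(Add(-132, 113), Rational(1, 2)))) = Mul(Add(Mul(Add(-70, -221), Pow(274, -1)), -71), Add(Add(-14, 16), Pow(-19, Rational(1, 2)))) = Mul(Add(Mul(-291, Rational(1, 274)), -71), Add(2, Mul(I, Pow(19, Rational(1, 2))))) = Mul(Add(Rational(-291, 274), -71), Add(2, Mul(I, Pow(19, Rational(1, 2))))) = Mul(Rational(-19745, 274), Add(2, Mul(I, Pow(19, Rational(1, 2))))) = Add(Rational(-19745, 137), Mul(Rational(-19745, 274), I, Pow(19, Rational(1, 2))))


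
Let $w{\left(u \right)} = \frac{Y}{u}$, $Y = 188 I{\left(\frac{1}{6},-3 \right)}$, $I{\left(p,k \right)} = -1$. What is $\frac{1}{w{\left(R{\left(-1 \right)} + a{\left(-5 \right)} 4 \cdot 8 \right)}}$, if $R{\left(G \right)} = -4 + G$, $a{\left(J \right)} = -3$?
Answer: $\frac{101}{188} \approx 0.53723$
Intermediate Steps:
$Y = -188$ ($Y = 188 \left(-1\right) = -188$)
$w{\left(u \right)} = - \frac{188}{u}$
$\frac{1}{w{\left(R{\left(-1 \right)} + a{\left(-5 \right)} 4 \cdot 8 \right)}} = \frac{1}{\left(-188\right) \frac{1}{\left(-4 - 1\right) - 3 \cdot 4 \cdot 8}} = \frac{1}{\left(-188\right) \frac{1}{-5 - 96}} = \frac{1}{\left(-188\right) \frac{1}{-101}} = \frac{1}{\left(-188\right) \left(- \frac{1}{101}\right)} = \frac{1}{\frac{188}{101}} = \frac{101}{188}$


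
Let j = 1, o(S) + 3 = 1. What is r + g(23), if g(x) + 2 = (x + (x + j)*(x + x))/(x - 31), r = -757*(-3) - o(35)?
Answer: 17041/8 ≈ 2130.1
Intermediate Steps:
o(S) = -2 (o(S) = -3 + 1 = -2)
r = 2273 (r = -757*(-3) - 1*(-2) = 2271 + 2 = 2273)
g(x) = -2 + (x + 2*x*(1 + x))/(-31 + x) (g(x) = -2 + (x + (x + 1)*(x + x))/(x - 31) = -2 + (x + (1 + x)*(2*x))/(-31 + x) = -2 + (x + 2*x*(1 + x))/(-31 + x))
r + g(23) = 2273 + (62 + 23 + 2*23²)/(-31 + 23) = 2273 + (62 + 23 + 2*529)/(-8) = 2273 - (62 + 23 + 1058)/8 = 2273 - ⅛*1143 = 2273 - 1143/8 = 17041/8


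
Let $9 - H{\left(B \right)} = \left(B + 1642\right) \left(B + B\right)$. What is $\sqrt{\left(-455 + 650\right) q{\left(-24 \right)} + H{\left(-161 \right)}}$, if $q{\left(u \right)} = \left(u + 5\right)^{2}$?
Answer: $\sqrt{547286} \approx 739.79$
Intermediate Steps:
$q{\left(u \right)} = \left(5 + u\right)^{2}$
$H{\left(B \right)} = 9 - 2 B \left(1642 + B\right)$ ($H{\left(B \right)} = 9 - \left(B + 1642\right) \left(B + B\right) = 9 - \left(1642 + B\right) 2 B = 9 - 2 B \left(1642 + B\right)$)
$\sqrt{\left(-455 + 650\right) q{\left(-24 \right)} + H{\left(-161 \right)}} = \sqrt{\left(-455 + 650\right) \left(5 - 24\right)^{2} - \left(-528733 + 51842\right)} = \sqrt{195 \left(-19\right)^{2} + \left(9 + 528724 - 51842\right)} = \sqrt{195 \cdot 361 + \left(9 + 528724 - 51842\right)} = \sqrt{70395 + 476891} = \sqrt{547286}$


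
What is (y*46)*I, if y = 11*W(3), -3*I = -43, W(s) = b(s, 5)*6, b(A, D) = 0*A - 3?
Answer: -130548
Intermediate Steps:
b(A, D) = -3 (b(A, D) = 0 - 3 = -3)
W(s) = -18 (W(s) = -3*6 = -18)
I = 43/3 (I = -1/3*(-43) = 43/3 ≈ 14.333)
y = -198 (y = 11*(-18) = -198)
(y*46)*I = -198*46*(43/3) = -9108*43/3 = -130548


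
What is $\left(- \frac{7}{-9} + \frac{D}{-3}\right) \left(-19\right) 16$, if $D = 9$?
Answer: $\frac{6080}{9} \approx 675.56$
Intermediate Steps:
$\left(- \frac{7}{-9} + \frac{D}{-3}\right) \left(-19\right) 16 = \left(- \frac{7}{-9} + \frac{9}{-3}\right) \left(-19\right) 16 = \left(\left(-7\right) \left(- \frac{1}{9}\right) + 9 \left(- \frac{1}{3}\right)\right) \left(-19\right) 16 = \left(\frac{7}{9} - 3\right) \left(-19\right) 16 = \left(- \frac{20}{9}\right) \left(-19\right) 16 = \frac{380}{9} \cdot 16 = \frac{6080}{9}$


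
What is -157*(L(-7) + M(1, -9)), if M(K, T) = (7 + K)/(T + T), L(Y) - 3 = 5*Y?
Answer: 45844/9 ≈ 5093.8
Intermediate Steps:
L(Y) = 3 + 5*Y
M(K, T) = (7 + K)/(2*T) (M(K, T) = (7 + K)/((2*T)) = (7 + K)*(1/(2*T)) = (7 + K)/(2*T))
-157*(L(-7) + M(1, -9)) = -157*((3 + 5*(-7)) + (½)*(7 + 1)/(-9)) = -157*((3 - 35) + (½)*(-⅑)*8) = -157*(-32 - 4/9) = -157*(-292/9) = 45844/9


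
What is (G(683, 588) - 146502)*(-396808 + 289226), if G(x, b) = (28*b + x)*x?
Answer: -1244174964218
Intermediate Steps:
G(x, b) = x*(x + 28*b) (G(x, b) = (x + 28*b)*x = x*(x + 28*b))
(G(683, 588) - 146502)*(-396808 + 289226) = (683*(683 + 28*588) - 146502)*(-396808 + 289226) = (683*(683 + 16464) - 146502)*(-107582) = (683*17147 - 146502)*(-107582) = (11711401 - 146502)*(-107582) = 11564899*(-107582) = -1244174964218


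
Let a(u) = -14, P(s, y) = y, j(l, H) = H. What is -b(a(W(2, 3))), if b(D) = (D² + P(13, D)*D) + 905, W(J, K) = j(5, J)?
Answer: -1297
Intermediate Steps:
W(J, K) = J
b(D) = 905 + 2*D² (b(D) = (D² + D*D) + 905 = (D² + D²) + 905 = 2*D² + 905 = 905 + 2*D²)
-b(a(W(2, 3))) = -(905 + 2*(-14)²) = -(905 + 2*196) = -(905 + 392) = -1*1297 = -1297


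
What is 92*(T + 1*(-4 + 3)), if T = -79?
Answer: -7360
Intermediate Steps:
92*(T + 1*(-4 + 3)) = 92*(-79 + 1*(-4 + 3)) = 92*(-79 + 1*(-1)) = 92*(-79 - 1) = 92*(-80) = -7360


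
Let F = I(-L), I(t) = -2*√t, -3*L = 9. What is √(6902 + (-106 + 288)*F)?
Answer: √(6902 - 364*√3) ≈ 79.193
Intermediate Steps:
L = -3 (L = -⅓*9 = -3)
F = -2*√3 ≈ -3.4641
√(6902 + (-106 + 288)*F) = √(6902 + (-106 + 288)*(-2*√3)) = √(6902 + 182*(-2*√3)) = √(6902 - 364*√3)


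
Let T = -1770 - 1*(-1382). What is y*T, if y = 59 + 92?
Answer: -58588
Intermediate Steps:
y = 151
T = -388 (T = -1770 + 1382 = -388)
y*T = 151*(-388) = -58588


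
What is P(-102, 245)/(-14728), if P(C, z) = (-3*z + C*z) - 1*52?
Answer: 25777/14728 ≈ 1.7502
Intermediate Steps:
P(C, z) = -52 - 3*z + C*z (P(C, z) = (-3*z + C*z) - 52 = -52 - 3*z + C*z)
P(-102, 245)/(-14728) = (-52 - 3*245 - 102*245)/(-14728) = (-52 - 735 - 24990)*(-1/14728) = -25777*(-1/14728) = 25777/14728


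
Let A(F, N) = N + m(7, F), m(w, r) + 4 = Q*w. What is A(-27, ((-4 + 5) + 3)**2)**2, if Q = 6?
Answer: 2916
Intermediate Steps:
m(w, r) = -4 + 6*w
A(F, N) = 38 + N (A(F, N) = N + (-4 + 6*7) = N + (-4 + 42) = N + 38 = 38 + N)
A(-27, ((-4 + 5) + 3)**2)**2 = (38 + ((-4 + 5) + 3)**2)**2 = (38 + (1 + 3)**2)**2 = (38 + 4**2)**2 = (38 + 16)**2 = 54**2 = 2916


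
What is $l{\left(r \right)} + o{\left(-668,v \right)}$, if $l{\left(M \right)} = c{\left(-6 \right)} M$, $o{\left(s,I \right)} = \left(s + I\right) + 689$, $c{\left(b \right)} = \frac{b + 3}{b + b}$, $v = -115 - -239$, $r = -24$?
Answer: $139$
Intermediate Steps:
$v = 124$ ($v = -115 + 239 = 124$)
$c{\left(b \right)} = \frac{3 + b}{2 b}$
$o{\left(s,I \right)} = 689 + I + s$ ($o{\left(s,I \right)} = \left(I + s\right) + 689 = 689 + I + s$)
$l{\left(M \right)} = \frac{M}{4}$ ($l{\left(M \right)} = \frac{3 - 6}{2 \left(-6\right)} M = \frac{1}{2} \left(- \frac{1}{6}\right) \left(-3\right) M = \frac{M}{4}$)
$l{\left(r \right)} + o{\left(-668,v \right)} = \frac{1}{4} \left(-24\right) + \left(689 + 124 - 668\right) = -6 + 145 = 139$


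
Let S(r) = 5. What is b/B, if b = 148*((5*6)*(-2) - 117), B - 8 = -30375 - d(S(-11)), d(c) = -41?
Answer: 222/257 ≈ 0.86381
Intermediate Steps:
B = -30326 (B = 8 + (-30375 - 1*(-41)) = 8 + (-30375 + 41) = 8 - 30334 = -30326)
b = -26196 (b = 148*(30*(-2) - 117) = 148*(-60 - 117) = 148*(-177) = -26196)
b/B = -26196/(-30326) = -26196*(-1/30326) = 222/257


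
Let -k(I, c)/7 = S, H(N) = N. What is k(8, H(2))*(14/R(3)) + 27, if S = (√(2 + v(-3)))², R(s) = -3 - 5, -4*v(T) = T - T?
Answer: 103/2 ≈ 51.500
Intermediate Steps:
v(T) = 0 (v(T) = -(T - T)/4 = -¼*0 = 0)
R(s) = -8
S = 2 (S = (√(2 + 0))² = (√2)² = 2)
k(I, c) = -14 (k(I, c) = -7*2 = -14)
k(8, H(2))*(14/R(3)) + 27 = -196/(-8) + 27 = -196*(-1)/8 + 27 = -14*(-7/4) + 27 = 49/2 + 27 = 103/2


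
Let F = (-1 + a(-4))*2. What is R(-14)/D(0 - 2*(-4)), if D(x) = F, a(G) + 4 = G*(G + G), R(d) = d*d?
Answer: 98/27 ≈ 3.6296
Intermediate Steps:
R(d) = d²
a(G) = -4 + 2*G² (a(G) = -4 + G*(G + G) = -4 + G*(2*G) = -4 + 2*G²)
F = 54 (F = (-1 + (-4 + 2*(-4)²))*2 = (-1 + (-4 + 2*16))*2 = (-1 + (-4 + 32))*2 = (-1 + 28)*2 = 27*2 = 54)
D(x) = 54
R(-14)/D(0 - 2*(-4)) = (-14)²/54 = 196*(1/54) = 98/27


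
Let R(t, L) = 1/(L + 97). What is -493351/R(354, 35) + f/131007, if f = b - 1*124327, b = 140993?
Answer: -8531481331658/131007 ≈ -6.5122e+7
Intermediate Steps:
R(t, L) = 1/(97 + L)
f = 16666 (f = 140993 - 1*124327 = 140993 - 124327 = 16666)
-493351/R(354, 35) + f/131007 = -493351/(1/(97 + 35)) + 16666/131007 = -493351/(1/132) + 16666*(1/131007) = -493351/1/132 + 16666/131007 = -493351*132 + 16666/131007 = -65122332 + 16666/131007 = -8531481331658/131007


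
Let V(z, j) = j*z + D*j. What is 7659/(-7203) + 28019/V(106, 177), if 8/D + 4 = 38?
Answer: 46793491/109644066 ≈ 0.42678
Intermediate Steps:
D = 4/17 (D = 8/(-4 + 38) = 8/34 = 8*(1/34) = 4/17 ≈ 0.23529)
V(z, j) = 4*j/17 + j*z (V(z, j) = j*z + 4*j/17 = 4*j/17 + j*z)
7659/(-7203) + 28019/V(106, 177) = 7659/(-7203) + 28019/(((1/17)*177*(4 + 17*106))) = 7659*(-1/7203) + 28019/(((1/17)*177*(4 + 1802))) = -2553/2401 + 28019/(((1/17)*177*1806)) = -2553/2401 + 28019/(319662/17) = -2553/2401 + 28019*(17/319662) = -2553/2401 + 476323/319662 = 46793491/109644066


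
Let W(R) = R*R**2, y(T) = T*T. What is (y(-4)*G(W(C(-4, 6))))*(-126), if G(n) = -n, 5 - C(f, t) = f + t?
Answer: 54432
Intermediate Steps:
C(f, t) = 5 - f - t (C(f, t) = 5 - (f + t) = 5 + (-f - t) = 5 - f - t)
y(T) = T**2
W(R) = R**3
(y(-4)*G(W(C(-4, 6))))*(-126) = ((-4)**2*(-(5 - 1*(-4) - 1*6)**3))*(-126) = (16*(-(5 + 4 - 6)**3))*(-126) = (16*(-1*3**3))*(-126) = (16*(-1*27))*(-126) = (16*(-27))*(-126) = -432*(-126) = 54432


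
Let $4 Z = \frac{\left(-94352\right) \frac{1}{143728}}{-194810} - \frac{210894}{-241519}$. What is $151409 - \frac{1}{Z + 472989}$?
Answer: $\frac{121072879512564192214774667}{799641233442231334883} \approx 1.5141 \cdot 10^{5}$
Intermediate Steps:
$Z = \frac{369061333075163}{1690611968525480}$ ($Z = \frac{\frac{\left(-94352\right) \frac{1}{143728}}{-194810} - \frac{210894}{-241519}}{4} = \frac{\left(-94352\right) \frac{1}{143728} \left(- \frac{1}{194810}\right) - - \frac{210894}{241519}}{4} = \frac{\left(- \frac{5897}{8983}\right) \left(- \frac{1}{194810}\right) + \frac{210894}{241519}}{4} = \frac{\frac{5897}{1749978230} + \frac{210894}{241519}}{4} = \frac{1}{4} \cdot \frac{369061333075163}{422652992131370} = \frac{369061333075163}{1690611968525480} \approx 0.2183$)
$151409 - \frac{1}{Z + 472989} = 151409 - \frac{1}{\frac{369061333075163}{1690611968525480} + 472989} = 151409 - \frac{1}{\frac{799641233442231334883}{1690611968525480}} = 151409 - \frac{1690611968525480}{799641233442231334883} = \frac{121072879512564192214774667}{799641233442231334883}$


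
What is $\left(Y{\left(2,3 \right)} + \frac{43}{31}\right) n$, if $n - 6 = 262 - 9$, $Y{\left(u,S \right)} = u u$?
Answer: $\frac{43253}{31} \approx 1395.3$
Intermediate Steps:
$Y{\left(u,S \right)} = u^{2}$
$n = 259$ ($n = 6 + \left(262 - 9\right) = 6 + 253 = 259$)
$\left(Y{\left(2,3 \right)} + \frac{43}{31}\right) n = \left(2^{2} + \frac{43}{31}\right) 259 = \left(4 + 43 \cdot \frac{1}{31}\right) 259 = \left(4 + \frac{43}{31}\right) 259 = \frac{167}{31} \cdot 259 = \frac{43253}{31}$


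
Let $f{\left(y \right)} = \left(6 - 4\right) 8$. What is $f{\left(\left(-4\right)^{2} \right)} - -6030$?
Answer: $6046$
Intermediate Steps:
$f{\left(y \right)} = 16$ ($f{\left(y \right)} = 2 \cdot 8 = 16$)
$f{\left(\left(-4\right)^{2} \right)} - -6030 = 16 - -6030 = 16 + 6030 = 6046$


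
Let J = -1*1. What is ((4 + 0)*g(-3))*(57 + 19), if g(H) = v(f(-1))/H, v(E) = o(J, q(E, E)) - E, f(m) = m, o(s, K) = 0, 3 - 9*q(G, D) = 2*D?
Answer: -304/3 ≈ -101.33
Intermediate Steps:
q(G, D) = 1/3 - 2*D/9
J = -1
v(E) = -E (v(E) = 0 - E = -E)
g(H) = 1/H (g(H) = (-1*(-1))/H = 1/H)
((4 + 0)*g(-3))*(57 + 19) = ((4 + 0)/(-3))*(57 + 19) = (4*(-1/3))*76 = -4/3*76 = -304/3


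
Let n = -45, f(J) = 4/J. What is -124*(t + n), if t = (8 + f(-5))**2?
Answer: -21204/25 ≈ -848.16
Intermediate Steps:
t = 1296/25 (t = (8 + 4/(-5))**2 = (8 + 4*(-1/5))**2 = (8 - 4/5)**2 = (36/5)**2 = 1296/25 ≈ 51.840)
-124*(t + n) = -124*(1296/25 - 45) = -124*171/25 = -21204/25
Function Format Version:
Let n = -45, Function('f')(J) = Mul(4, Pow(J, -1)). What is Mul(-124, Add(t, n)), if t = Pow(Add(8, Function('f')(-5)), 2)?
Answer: Rational(-21204, 25) ≈ -848.16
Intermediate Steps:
t = Rational(1296, 25) (t = Pow(Add(8, Mul(4, Pow(-5, -1))), 2) = Pow(Add(8, Mul(4, Rational(-1, 5))), 2) = Pow(Add(8, Rational(-4, 5)), 2) = Pow(Rational(36, 5), 2) = Rational(1296, 25) ≈ 51.840)
Mul(-124, Add(t, n)) = Mul(-124, Add(Rational(1296, 25), -45)) = Mul(-124, Rational(171, 25)) = Rational(-21204, 25)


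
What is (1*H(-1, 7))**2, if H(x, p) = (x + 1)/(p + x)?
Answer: 0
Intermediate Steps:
H(x, p) = (1 + x)/(p + x)
(1*H(-1, 7))**2 = (1*((1 - 1)/(7 - 1)))**2 = (1*(0/6))**2 = (1*((1/6)*0))**2 = (1*0)**2 = 0**2 = 0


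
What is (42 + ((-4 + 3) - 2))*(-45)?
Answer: -1755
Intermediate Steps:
(42 + ((-4 + 3) - 2))*(-45) = (42 + (-1 - 2))*(-45) = (42 - 3)*(-45) = 39*(-45) = -1755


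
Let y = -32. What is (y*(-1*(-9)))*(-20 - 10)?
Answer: 8640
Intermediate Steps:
(y*(-1*(-9)))*(-20 - 10) = (-(-32)*(-9))*(-20 - 10) = -32*9*(-30) = -288*(-30) = 8640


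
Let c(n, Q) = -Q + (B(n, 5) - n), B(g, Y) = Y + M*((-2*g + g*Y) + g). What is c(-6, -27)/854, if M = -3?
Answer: 55/427 ≈ 0.12881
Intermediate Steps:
B(g, Y) = Y + 3*g - 3*Y*g (B(g, Y) = Y - 3*((-2*g + g*Y) + g) = Y - 3*((-2*g + Y*g) + g) = Y - 3*(-g + Y*g) = Y + (3*g - 3*Y*g) = Y + 3*g - 3*Y*g)
c(n, Q) = 5 - Q - 13*n (c(n, Q) = -Q + ((5 + 3*n - 3*5*n) - n) = -Q + ((5 + 3*n - 15*n) - n) = -Q + ((5 - 12*n) - n) = -Q + (5 - 13*n) = 5 - Q - 13*n)
c(-6, -27)/854 = (5 - 1*(-27) - 13*(-6))/854 = (5 + 27 + 78)*(1/854) = 110*(1/854) = 55/427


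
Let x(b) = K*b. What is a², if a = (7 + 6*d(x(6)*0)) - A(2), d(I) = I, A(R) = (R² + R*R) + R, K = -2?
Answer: 9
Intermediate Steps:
x(b) = -2*b
A(R) = R + 2*R² (A(R) = (R² + R²) + R = 2*R² + R = R + 2*R²)
a = -3 (a = (7 + 6*(-2*6*0)) - 2*(1 + 2*2) = (7 + 6*(-12*0)) - 2*(1 + 4) = (7 + 6*0) - 2*5 = (7 + 0) - 1*10 = 7 - 10 = -3)
a² = (-3)² = 9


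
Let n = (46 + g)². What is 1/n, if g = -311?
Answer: 1/70225 ≈ 1.4240e-5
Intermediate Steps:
n = 70225 (n = (46 - 311)² = (-265)² = 70225)
1/n = 1/70225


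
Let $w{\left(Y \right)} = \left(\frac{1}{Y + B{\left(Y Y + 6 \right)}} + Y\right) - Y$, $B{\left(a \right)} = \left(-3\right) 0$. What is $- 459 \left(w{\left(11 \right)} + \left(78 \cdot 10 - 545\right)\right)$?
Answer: $- \frac{1186974}{11} \approx -1.0791 \cdot 10^{5}$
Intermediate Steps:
$B{\left(a \right)} = 0$
$w{\left(Y \right)} = \frac{1}{Y}$ ($w{\left(Y \right)} = \left(\frac{1}{Y + 0} + Y\right) - Y = \left(\frac{1}{Y} + Y\right) - Y = \left(Y + \frac{1}{Y}\right) - Y = \frac{1}{Y}$)
$- 459 \left(w{\left(11 \right)} + \left(78 \cdot 10 - 545\right)\right) = - 459 \left(\frac{1}{11} + \left(78 \cdot 10 - 545\right)\right) = - 459 \left(\frac{1}{11} + \left(780 - 545\right)\right) = - 459 \left(\frac{1}{11} + 235\right) = \left(-459\right) \frac{2586}{11} = - \frac{1186974}{11}$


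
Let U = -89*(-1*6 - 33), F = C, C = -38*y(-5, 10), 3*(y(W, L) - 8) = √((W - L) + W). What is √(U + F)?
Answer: √(28503 - 228*I*√5)/3 ≈ 56.278 - 0.50328*I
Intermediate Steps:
y(W, L) = 8 + √(-L + 2*W)/3 (y(W, L) = 8 + √((W - L) + W)/3 = 8 + √(-L + 2*W)/3)
C = -304 - 76*I*√5/3 (C = -38*(8 + √(-1*10 + 2*(-5))/3) = -38*(8 + √(-10 - 10)/3) = -38*(8 + √(-20)/3) = -38*(8 + (2*I*√5)/3) = -38*(8 + 2*I*√5/3) = -304 - 76*I*√5/3 ≈ -304.0 - 56.647*I)
F = -304 - 76*I*√5/3 ≈ -304.0 - 56.647*I
U = 3471 (U = -89*(-6 - 33) = -89*(-39) = 3471)
√(U + F) = √(3471 + (-304 - 76*I*√5/3)) = √(3167 - 76*I*√5/3)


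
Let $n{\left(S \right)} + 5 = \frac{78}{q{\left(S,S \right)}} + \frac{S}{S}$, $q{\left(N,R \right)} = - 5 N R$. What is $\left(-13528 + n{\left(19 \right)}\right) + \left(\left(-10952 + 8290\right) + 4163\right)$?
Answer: $- \frac{21716033}{1805} \approx -12031.0$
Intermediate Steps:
$q{\left(N,R \right)} = - 5 N R$
$n{\left(S \right)} = -4 - \frac{78}{5 S^{2}}$ ($n{\left(S \right)} = -5 + \left(\frac{78}{\left(-5\right) S S} + \frac{S}{S}\right) = -5 + \left(\frac{78}{\left(-5\right) S^{2}} + 1\right) = -5 + \left(78 \left(- \frac{1}{5 S^{2}}\right) + 1\right) = -5 + \left(- \frac{78}{5 S^{2}} + 1\right) = -5 + \left(1 - \frac{78}{5 S^{2}}\right) = -4 - \frac{78}{5 S^{2}}$)
$\left(-13528 + n{\left(19 \right)}\right) + \left(\left(-10952 + 8290\right) + 4163\right) = \left(-13528 - \left(4 + \frac{78}{5 \cdot 361}\right)\right) + \left(\left(-10952 + 8290\right) + 4163\right) = \left(-13528 - \frac{7298}{1805}\right) + \left(-2662 + 4163\right) = \left(-13528 - \frac{7298}{1805}\right) + 1501 = - \frac{24425338}{1805} + 1501 = - \frac{21716033}{1805}$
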